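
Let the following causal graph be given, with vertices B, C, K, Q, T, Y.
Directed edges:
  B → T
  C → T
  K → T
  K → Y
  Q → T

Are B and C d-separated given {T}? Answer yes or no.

No — B and C are d-connected given {T}.

Bayes-Ball from B | {T} reaches {C,K,Q,Y}.
C ∈ reach(B|{T}) ⇒ B ⊥̸ C | {T}.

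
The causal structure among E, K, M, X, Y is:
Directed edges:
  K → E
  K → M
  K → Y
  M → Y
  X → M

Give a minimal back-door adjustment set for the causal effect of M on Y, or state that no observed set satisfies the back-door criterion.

desc(M)\{M}={Y}; candidates ⊆ {E,K,X}.
size 0: {}; under {} M still reaches {E,K,X,Y} ∋ Y.
{K}: M⊥Y given {K} in G with M→· removed — back-door holds.

M→Y: minimal back-door set {K}.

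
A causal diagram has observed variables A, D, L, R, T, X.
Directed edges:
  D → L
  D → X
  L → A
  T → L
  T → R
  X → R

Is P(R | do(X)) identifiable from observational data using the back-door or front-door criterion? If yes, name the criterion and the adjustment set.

desc(X)\{X}={R}; candidates ⊆ {A,D,L,T}.
∅: X⊥R given ∅ in G with X→· removed — back-door holds.
P(R|do(X)) = P(R|X) — no adjustment needed.

P(R|do(X)): backdoor, adjust for ∅.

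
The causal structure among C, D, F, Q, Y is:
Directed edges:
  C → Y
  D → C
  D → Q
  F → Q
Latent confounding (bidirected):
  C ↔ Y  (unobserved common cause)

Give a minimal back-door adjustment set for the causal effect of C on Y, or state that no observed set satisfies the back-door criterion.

desc(C)\{C}={Y}; candidates ⊆ {D,F,Q}.
C↔Y: latent back-door arc(s) into C.
size 0: {}; under {} C still reaches {D,Q,Y} ∋ Y.
size 1: {D}, {F}, {Q}; under {D} C still reaches {Y} ∋ Y.
size 2: {D,F}, {D,Q}, {F,Q}; under {D,F} C still reaches {Y} ∋ Y.
C↔Y cannot be blocked by any observed set — no back-door set.

C→Y: no observed back-door set.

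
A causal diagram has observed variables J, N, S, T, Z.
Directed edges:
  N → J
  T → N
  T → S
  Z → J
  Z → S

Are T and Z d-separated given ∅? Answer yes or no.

Yes — T ⊥ Z | ∅.

Bayes-Ball from T | ∅ reaches {J,N,S}.
Z ∉ reach(T|∅) ⇒ T ⊥ Z | ∅.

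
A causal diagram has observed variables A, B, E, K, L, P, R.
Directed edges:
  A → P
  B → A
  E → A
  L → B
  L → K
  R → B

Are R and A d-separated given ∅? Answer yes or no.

Bayes-Ball from R | ∅ reaches {A,B,P}.
A ∈ reach(R|∅) ⇒ R ⊥̸ A | ∅.

No — R and A are d-connected given ∅.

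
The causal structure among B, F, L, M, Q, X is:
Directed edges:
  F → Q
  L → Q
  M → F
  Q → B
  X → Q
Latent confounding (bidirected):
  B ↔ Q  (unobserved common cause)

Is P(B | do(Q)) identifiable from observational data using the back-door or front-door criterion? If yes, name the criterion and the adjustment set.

P(B|do(Q)): not identifiable (no BD/FD set).

desc(Q)\{Q}={B}; candidates ⊆ {F,L,M,X}.
Q↔B: latent back-door arc(s) into Q.
size 0: {}; under {} Q still reaches {B,F,L,M,X} ∋ B.
size 1: {F}, {L}, {M} …(+1); under {F} Q still reaches {B,L,X} ∋ B.
size 2: {F,L}, {F,M}, {F,X} …(+3); under {F,L} Q still reaches {B,X} ∋ B.
Q↔B cannot be blocked by any observed set — no back-door set.
No mediator lies on a directed Q→…→B path.
Neither criterion identifies P(B|do(Q)) in this graph.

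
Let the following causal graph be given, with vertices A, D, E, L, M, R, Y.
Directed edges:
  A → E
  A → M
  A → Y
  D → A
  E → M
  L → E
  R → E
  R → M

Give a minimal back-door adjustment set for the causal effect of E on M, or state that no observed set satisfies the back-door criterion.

E→M: minimal back-door set {A, R}.

desc(E)\{E}={M}; candidates ⊆ {A,D,L,R,Y}.
size 0: {}; under {} E still reaches {A,D,L,M,R,Y} ∋ M.
size 1: {A}, {D}, {L} …(+2); under {A} E still reaches {L,M,R} ∋ M.
{A,R}: E⊥M given {A,R} in G with E→· removed — back-door holds.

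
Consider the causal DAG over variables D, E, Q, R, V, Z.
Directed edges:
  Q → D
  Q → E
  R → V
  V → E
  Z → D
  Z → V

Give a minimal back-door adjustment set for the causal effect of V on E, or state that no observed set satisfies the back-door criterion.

V→E: minimal back-door set ∅.

desc(V)\{V}={E}; candidates ⊆ {D,Q,R,Z}.
∅: V⊥E given ∅ in G with V→· removed — back-door holds.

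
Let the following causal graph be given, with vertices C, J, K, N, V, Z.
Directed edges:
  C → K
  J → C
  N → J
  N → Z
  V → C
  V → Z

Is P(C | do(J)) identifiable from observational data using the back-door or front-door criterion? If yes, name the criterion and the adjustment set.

desc(J)\{J}={C,K}; candidates ⊆ {N,V,Z}.
∅: J⊥C given ∅ in G with J→· removed — back-door holds.
P(C|do(J)) = P(C|J) — no adjustment needed.

P(C|do(J)): backdoor, adjust for ∅.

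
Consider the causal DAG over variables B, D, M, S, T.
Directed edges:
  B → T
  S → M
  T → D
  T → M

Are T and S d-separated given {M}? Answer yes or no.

Bayes-Ball from T | {M} reaches {B,D,S}.
S ∈ reach(T|{M}) ⇒ T ⊥̸ S | {M}.

No — T and S are d-connected given {M}.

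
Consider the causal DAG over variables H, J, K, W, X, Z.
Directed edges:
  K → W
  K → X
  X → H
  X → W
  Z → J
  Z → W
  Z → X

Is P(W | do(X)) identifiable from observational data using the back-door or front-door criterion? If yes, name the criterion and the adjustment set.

desc(X)\{X}={H,W}; candidates ⊆ {J,K,Z}.
size 0: {}; under {} X still reaches {J,K,W,Z} ∋ W.
size 1: {J}, {K}, {Z}; under {J} X still reaches {K,W,Z} ∋ W.
{K,Z}: X⊥W given {K,Z} in G with X→· removed — back-door holds.
P(W|do(X)) = Σ_{K,Z} P(W|X,K,Z)·P(K,Z).

P(W|do(X)): backdoor, adjust for {K, Z}.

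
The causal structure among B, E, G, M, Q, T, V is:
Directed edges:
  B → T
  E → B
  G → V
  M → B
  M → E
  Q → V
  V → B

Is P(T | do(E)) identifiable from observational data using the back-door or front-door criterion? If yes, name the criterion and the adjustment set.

desc(E)\{E}={B,T}; candidates ⊆ {G,M,Q,V}.
size 0: {}; under {} E still reaches {B,M,T} ∋ T.
{M}: E⊥T given {M} in G with E→· removed — back-door holds.
P(T|do(E)) = Σ_{M} P(T|E,M)·P(M).

P(T|do(E)): backdoor, adjust for {M}.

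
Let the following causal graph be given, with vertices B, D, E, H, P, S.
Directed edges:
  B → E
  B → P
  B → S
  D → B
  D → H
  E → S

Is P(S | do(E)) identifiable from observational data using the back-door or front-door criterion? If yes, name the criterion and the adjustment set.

desc(E)\{E}={S}; candidates ⊆ {B,D,H,P}.
size 0: {}; under {} E still reaches {B,D,H,P,S} ∋ S.
{B}: E⊥S given {B} in G with E→· removed — back-door holds.
P(S|do(E)) = Σ_{B} P(S|E,B)·P(B).

P(S|do(E)): backdoor, adjust for {B}.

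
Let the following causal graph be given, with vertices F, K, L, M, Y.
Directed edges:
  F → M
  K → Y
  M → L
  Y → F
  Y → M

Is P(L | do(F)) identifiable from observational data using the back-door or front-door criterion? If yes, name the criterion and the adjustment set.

P(L|do(F)): backdoor, adjust for {Y}.

desc(F)\{F}={L,M}; candidates ⊆ {K,Y}.
size 0: {}; under {} F still reaches {K,L,M,Y} ∋ L.
{Y}: F⊥L given {Y} in G with F→· removed — back-door holds.
P(L|do(F)) = Σ_{Y} P(L|F,Y)·P(Y).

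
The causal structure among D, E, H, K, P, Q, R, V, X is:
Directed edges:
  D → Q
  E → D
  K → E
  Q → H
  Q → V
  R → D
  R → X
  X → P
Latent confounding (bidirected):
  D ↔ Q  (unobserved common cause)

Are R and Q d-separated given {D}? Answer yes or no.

No — R and Q are d-connected given {D}.

Bayes-Ball from R | {D} reaches {E,H,K,P,Q,V,X}.
Q ∈ reach(R|{D}) ⇒ R ⊥̸ Q | {D}.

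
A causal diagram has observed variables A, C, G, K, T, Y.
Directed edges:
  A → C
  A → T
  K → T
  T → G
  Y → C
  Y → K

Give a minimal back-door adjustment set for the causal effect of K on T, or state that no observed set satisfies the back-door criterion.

desc(K)\{K}={G,T}; candidates ⊆ {A,C,Y}.
∅: K⊥T given ∅ in G with K→· removed — back-door holds.

K→T: minimal back-door set ∅.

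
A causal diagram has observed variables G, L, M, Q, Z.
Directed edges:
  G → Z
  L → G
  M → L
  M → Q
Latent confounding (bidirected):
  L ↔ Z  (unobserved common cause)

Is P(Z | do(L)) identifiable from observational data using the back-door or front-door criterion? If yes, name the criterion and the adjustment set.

P(Z|do(L)): frontdoor, adjust for {G}.

desc(L)\{L}={G,Z}; candidates ⊆ {M,Q}.
L↔Z: latent back-door arc(s) into L.
size 0: {}; under {} L still reaches {M,Q,Z} ∋ Z.
size 1: {M}, {Q}; under {M} L still reaches {Z} ∋ Z.
size 2: {M,Q}; under {M,Q} L still reaches {Z} ∋ Z.
L↔Z cannot be blocked by any observed set — no back-door set.
{G}: (i) intercepts every directed L→Z path; (ii) no back-door L→{G}; (iii) {L} blocks every back-door {G}→Z. Front-door holds.
P(Z|do(L)) = Σ_{G} P(G|L) Σ_{L'} P(Z|G,L')P(L').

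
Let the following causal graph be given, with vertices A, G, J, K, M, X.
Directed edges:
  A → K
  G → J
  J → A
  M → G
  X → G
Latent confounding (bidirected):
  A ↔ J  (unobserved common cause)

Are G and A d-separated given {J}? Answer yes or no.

Bayes-Ball from G | {J} reaches {A,K,M,X}.
A ∈ reach(G|{J}) ⇒ G ⊥̸ A | {J}.

No — G and A are d-connected given {J}.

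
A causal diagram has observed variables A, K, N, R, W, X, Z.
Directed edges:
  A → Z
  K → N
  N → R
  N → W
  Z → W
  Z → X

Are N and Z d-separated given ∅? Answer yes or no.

Yes — N ⊥ Z | ∅.

Bayes-Ball from N | ∅ reaches {K,R,W}.
Z ∉ reach(N|∅) ⇒ N ⊥ Z | ∅.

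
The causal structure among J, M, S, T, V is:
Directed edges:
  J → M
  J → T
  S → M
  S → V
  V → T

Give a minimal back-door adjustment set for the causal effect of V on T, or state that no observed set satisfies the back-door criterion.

desc(V)\{V}={T}; candidates ⊆ {J,M,S}.
∅: V⊥T given ∅ in G with V→· removed — back-door holds.

V→T: minimal back-door set ∅.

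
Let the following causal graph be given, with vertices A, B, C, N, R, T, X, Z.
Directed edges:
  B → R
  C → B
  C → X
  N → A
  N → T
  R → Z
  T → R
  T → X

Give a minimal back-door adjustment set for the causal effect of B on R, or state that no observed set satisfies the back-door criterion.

desc(B)\{B}={R,Z}; candidates ⊆ {A,C,N,T,X}.
∅: B⊥R given ∅ in G with B→· removed — back-door holds.

B→R: minimal back-door set ∅.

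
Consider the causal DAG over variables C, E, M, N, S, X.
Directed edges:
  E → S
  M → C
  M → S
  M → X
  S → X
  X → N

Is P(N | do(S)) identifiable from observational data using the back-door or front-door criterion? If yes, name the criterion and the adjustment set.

desc(S)\{S}={N,X}; candidates ⊆ {C,E,M}.
size 0: {}; under {} S still reaches {C,E,M,N,X} ∋ N.
{M}: S⊥N given {M} in G with S→· removed — back-door holds.
P(N|do(S)) = Σ_{M} P(N|S,M)·P(M).

P(N|do(S)): backdoor, adjust for {M}.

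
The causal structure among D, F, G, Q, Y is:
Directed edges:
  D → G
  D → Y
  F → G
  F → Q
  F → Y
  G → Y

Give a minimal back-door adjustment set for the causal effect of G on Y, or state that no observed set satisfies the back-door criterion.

G→Y: minimal back-door set {D, F}.

desc(G)\{G}={Y}; candidates ⊆ {D,F,Q}.
size 0: {}; under {} G still reaches {D,F,Q,Y} ∋ Y.
size 1: {D}, {F}, {Q}; under {D} G still reaches {F,Q,Y} ∋ Y.
{D,F}: G⊥Y given {D,F} in G with G→· removed — back-door holds.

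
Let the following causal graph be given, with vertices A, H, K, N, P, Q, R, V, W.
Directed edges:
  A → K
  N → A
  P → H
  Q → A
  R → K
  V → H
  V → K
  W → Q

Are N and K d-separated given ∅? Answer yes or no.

Bayes-Ball from N | ∅ reaches {A,K}.
K ∈ reach(N|∅) ⇒ N ⊥̸ K | ∅.

No — N and K are d-connected given ∅.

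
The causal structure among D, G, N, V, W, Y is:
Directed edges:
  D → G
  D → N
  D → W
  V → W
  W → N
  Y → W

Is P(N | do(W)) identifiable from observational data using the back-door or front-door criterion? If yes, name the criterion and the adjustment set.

P(N|do(W)): backdoor, adjust for {D}.

desc(W)\{W}={N}; candidates ⊆ {D,G,V,Y}.
size 0: {}; under {} W still reaches {D,G,N,V,Y} ∋ N.
{D}: W⊥N given {D} in G with W→· removed — back-door holds.
P(N|do(W)) = Σ_{D} P(N|W,D)·P(D).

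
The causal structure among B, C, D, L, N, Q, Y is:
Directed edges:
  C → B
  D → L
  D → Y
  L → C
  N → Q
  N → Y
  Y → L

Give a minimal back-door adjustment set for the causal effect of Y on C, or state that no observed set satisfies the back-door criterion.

Y→C: minimal back-door set {D}.

desc(Y)\{Y}={B,C,L}; candidates ⊆ {D,N,Q}.
size 0: {}; under {} Y still reaches {B,C,D,L,N,Q} ∋ C.
{D}: Y⊥C given {D} in G with Y→· removed — back-door holds.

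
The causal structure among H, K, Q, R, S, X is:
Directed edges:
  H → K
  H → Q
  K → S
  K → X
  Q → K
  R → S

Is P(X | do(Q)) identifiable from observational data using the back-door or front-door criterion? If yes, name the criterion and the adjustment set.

P(X|do(Q)): backdoor, adjust for {H}.

desc(Q)\{Q}={K,S,X}; candidates ⊆ {H,R}.
size 0: {}; under {} Q still reaches {H,K,S,X} ∋ X.
{H}: Q⊥X given {H} in G with Q→· removed — back-door holds.
P(X|do(Q)) = Σ_{H} P(X|Q,H)·P(H).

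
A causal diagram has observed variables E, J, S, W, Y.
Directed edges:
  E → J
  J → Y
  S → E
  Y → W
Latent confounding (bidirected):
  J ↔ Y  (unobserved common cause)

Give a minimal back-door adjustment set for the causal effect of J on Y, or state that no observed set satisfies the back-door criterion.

desc(J)\{J}={W,Y}; candidates ⊆ {E,S}.
J↔Y: latent back-door arc(s) into J.
size 0: {}; under {} J still reaches {E,S,W,Y} ∋ Y.
size 1: {E}, {S}; under {E} J still reaches {W,Y} ∋ Y.
size 2: {E,S}; under {E,S} J still reaches {W,Y} ∋ Y.
J↔Y cannot be blocked by any observed set — no back-door set.

J→Y: no observed back-door set.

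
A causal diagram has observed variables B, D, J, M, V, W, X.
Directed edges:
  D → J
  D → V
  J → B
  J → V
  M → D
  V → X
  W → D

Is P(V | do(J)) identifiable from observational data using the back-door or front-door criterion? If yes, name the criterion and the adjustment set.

P(V|do(J)): backdoor, adjust for {D}.

desc(J)\{J}={B,V,X}; candidates ⊆ {D,M,W}.
size 0: {}; under {} J still reaches {D,M,V,W,X} ∋ V.
{D}: J⊥V given {D} in G with J→· removed — back-door holds.
P(V|do(J)) = Σ_{D} P(V|J,D)·P(D).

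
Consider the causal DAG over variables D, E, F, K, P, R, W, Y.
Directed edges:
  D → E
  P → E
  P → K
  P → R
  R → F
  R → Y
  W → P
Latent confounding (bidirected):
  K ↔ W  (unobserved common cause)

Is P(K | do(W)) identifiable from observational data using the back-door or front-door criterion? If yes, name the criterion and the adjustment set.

P(K|do(W)): frontdoor, adjust for {P}.

desc(W)\{W}={E,F,K,P,R,Y}; candidates ⊆ {D}.
W↔K: latent back-door arc(s) into W.
size 0: {}; under {} W still reaches {K} ∋ K.
size 1: {D}; under {D} W still reaches {K} ∋ K.
W↔K cannot be blocked by any observed set — no back-door set.
{P}: (i) intercepts every directed W→K path; (ii) no back-door W→{P}; (iii) {W} blocks every back-door {P}→K. Front-door holds.
P(K|do(W)) = Σ_{P} P(P|W) Σ_{W'} P(K|P,W')P(W').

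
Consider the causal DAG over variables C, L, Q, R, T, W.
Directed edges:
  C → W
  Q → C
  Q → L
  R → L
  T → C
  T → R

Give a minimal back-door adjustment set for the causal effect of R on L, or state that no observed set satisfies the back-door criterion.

R→L: minimal back-door set ∅.

desc(R)\{R}={L}; candidates ⊆ {C,Q,T,W}.
∅: R⊥L given ∅ in G with R→· removed — back-door holds.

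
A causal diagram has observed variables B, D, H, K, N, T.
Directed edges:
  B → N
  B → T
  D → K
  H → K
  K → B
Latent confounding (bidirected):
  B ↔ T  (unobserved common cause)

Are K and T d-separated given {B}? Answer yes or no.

No — K and T are d-connected given {B}.

Bayes-Ball from K | {B} reaches {D,H,T}.
T ∈ reach(K|{B}) ⇒ K ⊥̸ T | {B}.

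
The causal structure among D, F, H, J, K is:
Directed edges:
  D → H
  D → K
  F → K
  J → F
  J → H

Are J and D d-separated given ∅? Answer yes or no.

Yes — J ⊥ D | ∅.

Bayes-Ball from J | ∅ reaches {F,H,K}.
D ∉ reach(J|∅) ⇒ J ⊥ D | ∅.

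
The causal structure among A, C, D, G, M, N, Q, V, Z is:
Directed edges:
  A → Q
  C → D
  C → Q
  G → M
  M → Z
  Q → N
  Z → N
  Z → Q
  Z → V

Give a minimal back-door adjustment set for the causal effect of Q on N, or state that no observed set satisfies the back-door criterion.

desc(Q)\{Q}={N}; candidates ⊆ {A,C,D,G,M,V,Z}.
size 0: {}; under {} Q still reaches {A,C,D,G,M,N,V,Z} ∋ N.
{Z}: Q⊥N given {Z} in G with Q→· removed — back-door holds.

Q→N: minimal back-door set {Z}.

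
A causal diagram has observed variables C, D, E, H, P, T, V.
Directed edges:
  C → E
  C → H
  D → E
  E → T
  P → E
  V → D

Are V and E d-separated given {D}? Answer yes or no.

Bayes-Ball from V | {D} reaches ∅.
E ∉ reach(V|{D}) ⇒ V ⊥ E | {D}.

Yes — V ⊥ E | {D}.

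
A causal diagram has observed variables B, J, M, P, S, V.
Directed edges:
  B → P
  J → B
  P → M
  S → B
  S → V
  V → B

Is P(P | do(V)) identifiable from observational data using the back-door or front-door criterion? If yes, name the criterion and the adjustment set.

P(P|do(V)): backdoor, adjust for {S}.

desc(V)\{V}={B,M,P}; candidates ⊆ {J,S}.
size 0: {}; under {} V still reaches {B,M,P,S} ∋ P.
{S}: V⊥P given {S} in G with V→· removed — back-door holds.
P(P|do(V)) = Σ_{S} P(P|V,S)·P(S).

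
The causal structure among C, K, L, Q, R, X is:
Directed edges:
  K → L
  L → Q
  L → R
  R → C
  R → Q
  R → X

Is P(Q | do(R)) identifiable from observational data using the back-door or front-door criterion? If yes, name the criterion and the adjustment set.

desc(R)\{R}={C,Q,X}; candidates ⊆ {K,L}.
size 0: {}; under {} R still reaches {K,L,Q} ∋ Q.
{L}: R⊥Q given {L} in G with R→· removed — back-door holds.
P(Q|do(R)) = Σ_{L} P(Q|R,L)·P(L).

P(Q|do(R)): backdoor, adjust for {L}.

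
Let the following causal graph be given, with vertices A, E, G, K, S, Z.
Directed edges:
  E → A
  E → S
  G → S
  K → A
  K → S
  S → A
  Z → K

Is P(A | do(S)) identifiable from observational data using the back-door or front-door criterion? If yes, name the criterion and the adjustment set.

desc(S)\{S}={A}; candidates ⊆ {E,G,K,Z}.
size 0: {}; under {} S still reaches {A,E,G,K,Z} ∋ A.
size 1: {E}, {G}, {K} …(+1); under {E} S still reaches {A,G,K,Z} ∋ A.
{E,K}: S⊥A given {E,K} in G with S→· removed — back-door holds.
P(A|do(S)) = Σ_{E,K} P(A|S,E,K)·P(E,K).

P(A|do(S)): backdoor, adjust for {E, K}.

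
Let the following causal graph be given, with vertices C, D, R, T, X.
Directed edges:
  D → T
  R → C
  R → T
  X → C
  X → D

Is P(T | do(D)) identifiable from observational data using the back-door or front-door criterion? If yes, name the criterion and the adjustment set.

desc(D)\{D}={T}; candidates ⊆ {C,R,X}.
∅: D⊥T given ∅ in G with D→· removed — back-door holds.
P(T|do(D)) = P(T|D) — no adjustment needed.

P(T|do(D)): backdoor, adjust for ∅.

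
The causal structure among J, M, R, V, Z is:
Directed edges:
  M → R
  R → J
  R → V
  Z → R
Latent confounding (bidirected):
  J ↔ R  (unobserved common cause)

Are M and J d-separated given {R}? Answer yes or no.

Bayes-Ball from M | {R} reaches {J,Z}.
J ∈ reach(M|{R}) ⇒ M ⊥̸ J | {R}.

No — M and J are d-connected given {R}.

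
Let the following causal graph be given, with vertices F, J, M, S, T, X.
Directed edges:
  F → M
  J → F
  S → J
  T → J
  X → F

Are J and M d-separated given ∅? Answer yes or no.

No — J and M are d-connected given ∅.

Bayes-Ball from J | ∅ reaches {F,M,S,T}.
M ∈ reach(J|∅) ⇒ J ⊥̸ M | ∅.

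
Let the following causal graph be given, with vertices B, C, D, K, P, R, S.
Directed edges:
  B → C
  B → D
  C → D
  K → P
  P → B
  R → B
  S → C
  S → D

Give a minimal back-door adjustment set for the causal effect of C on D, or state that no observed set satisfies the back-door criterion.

C→D: minimal back-door set {B, S}.

desc(C)\{C}={D}; candidates ⊆ {B,K,P,R,S}.
size 0: {}; under {} C still reaches {B,D,K,P,R,S} ∋ D.
size 1: {B}, {K}, {P} …(+2); under {B} C still reaches {D,S} ∋ D.
{B,S}: C⊥D given {B,S} in G with C→· removed — back-door holds.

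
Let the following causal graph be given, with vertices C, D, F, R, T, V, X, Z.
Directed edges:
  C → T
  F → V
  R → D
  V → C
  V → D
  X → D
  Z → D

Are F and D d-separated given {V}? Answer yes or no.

Bayes-Ball from F | {V} reaches ∅.
D ∉ reach(F|{V}) ⇒ F ⊥ D | {V}.

Yes — F ⊥ D | {V}.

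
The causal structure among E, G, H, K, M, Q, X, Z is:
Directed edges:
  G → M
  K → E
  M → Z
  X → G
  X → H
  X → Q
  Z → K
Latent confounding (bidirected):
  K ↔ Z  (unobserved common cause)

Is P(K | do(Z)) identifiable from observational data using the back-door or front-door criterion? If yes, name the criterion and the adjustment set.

desc(Z)\{Z}={E,K}; candidates ⊆ {G,H,M,Q,X}.
Z↔K: latent back-door arc(s) into Z.
size 0: {}; under {} Z still reaches {E,G,H,K,M,Q,X} ∋ K.
size 1: {G}, {H}, {M} …(+2); under {G} Z still reaches {E,K,M} ∋ K.
size 2: {G,H}, {G,M}, {G,Q} …(+7); under {G,H} Z still reaches {E,K,M} ∋ K.
Z↔K cannot be blocked by any observed set — no back-door set.
No mediator lies on a directed Z→…→K path.
Neither criterion identifies P(K|do(Z)) in this graph.

P(K|do(Z)): not identifiable (no BD/FD set).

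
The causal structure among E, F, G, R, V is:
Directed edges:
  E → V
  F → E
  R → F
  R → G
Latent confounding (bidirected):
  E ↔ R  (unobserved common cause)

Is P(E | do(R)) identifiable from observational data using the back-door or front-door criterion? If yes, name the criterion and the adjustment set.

P(E|do(R)): frontdoor, adjust for {F}.

desc(R)\{R}={E,F,G,V}; candidates ⊆ {—}.
R↔E: latent back-door arc(s) into R.
size 0: {}; under {} R still reaches {E,V} ∋ E.
R↔E cannot be blocked by any observed set — no back-door set.
{F}: (i) intercepts every directed R→E path; (ii) no back-door R→{F}; (iii) {R} blocks every back-door {F}→E. Front-door holds.
P(E|do(R)) = Σ_{F} P(F|R) Σ_{R'} P(E|F,R')P(R').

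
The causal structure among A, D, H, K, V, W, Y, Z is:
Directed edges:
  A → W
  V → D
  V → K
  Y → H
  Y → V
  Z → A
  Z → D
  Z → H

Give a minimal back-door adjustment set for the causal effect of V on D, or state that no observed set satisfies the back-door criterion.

V→D: minimal back-door set ∅.

desc(V)\{V}={D,K}; candidates ⊆ {A,H,W,Y,Z}.
∅: V⊥D given ∅ in G with V→· removed — back-door holds.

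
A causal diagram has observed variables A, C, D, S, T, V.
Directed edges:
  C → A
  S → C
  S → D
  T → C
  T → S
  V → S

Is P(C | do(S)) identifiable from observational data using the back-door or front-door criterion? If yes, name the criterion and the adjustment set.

P(C|do(S)): backdoor, adjust for {T}.

desc(S)\{S}={A,C,D}; candidates ⊆ {T,V}.
size 0: {}; under {} S still reaches {A,C,T,V} ∋ C.
{T}: S⊥C given {T} in G with S→· removed — back-door holds.
P(C|do(S)) = Σ_{T} P(C|S,T)·P(T).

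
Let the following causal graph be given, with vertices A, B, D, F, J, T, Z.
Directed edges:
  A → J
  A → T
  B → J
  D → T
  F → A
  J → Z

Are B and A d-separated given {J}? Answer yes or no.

No — B and A are d-connected given {J}.

Bayes-Ball from B | {J} reaches {A,F,T}.
A ∈ reach(B|{J}) ⇒ B ⊥̸ A | {J}.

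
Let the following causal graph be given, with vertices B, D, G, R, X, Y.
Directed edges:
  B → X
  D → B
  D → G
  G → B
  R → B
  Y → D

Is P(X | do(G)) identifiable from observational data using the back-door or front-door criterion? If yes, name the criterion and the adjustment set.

P(X|do(G)): backdoor, adjust for {D}.

desc(G)\{G}={B,X}; candidates ⊆ {D,R,Y}.
size 0: {}; under {} G still reaches {B,D,X,Y} ∋ X.
{D}: G⊥X given {D} in G with G→· removed — back-door holds.
P(X|do(G)) = Σ_{D} P(X|G,D)·P(D).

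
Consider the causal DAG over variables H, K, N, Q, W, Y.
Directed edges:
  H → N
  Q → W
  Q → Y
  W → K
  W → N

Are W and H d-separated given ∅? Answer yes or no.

Yes — W ⊥ H | ∅.

Bayes-Ball from W | ∅ reaches {K,N,Q,Y}.
H ∉ reach(W|∅) ⇒ W ⊥ H | ∅.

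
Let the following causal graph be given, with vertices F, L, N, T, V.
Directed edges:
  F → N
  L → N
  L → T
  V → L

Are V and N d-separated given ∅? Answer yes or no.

Bayes-Ball from V | ∅ reaches {L,N,T}.
N ∈ reach(V|∅) ⇒ V ⊥̸ N | ∅.

No — V and N are d-connected given ∅.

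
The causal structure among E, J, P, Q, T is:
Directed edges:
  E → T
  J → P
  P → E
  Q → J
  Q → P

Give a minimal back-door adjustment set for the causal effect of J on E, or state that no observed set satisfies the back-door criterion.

J→E: minimal back-door set {Q}.

desc(J)\{J}={E,P,T}; candidates ⊆ {Q}.
size 0: {}; under {} J still reaches {E,P,Q,T} ∋ E.
{Q}: J⊥E given {Q} in G with J→· removed — back-door holds.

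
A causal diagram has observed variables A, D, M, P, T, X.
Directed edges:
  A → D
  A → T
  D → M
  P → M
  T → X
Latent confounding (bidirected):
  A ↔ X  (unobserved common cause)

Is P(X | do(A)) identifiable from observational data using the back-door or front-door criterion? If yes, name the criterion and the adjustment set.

P(X|do(A)): frontdoor, adjust for {T}.

desc(A)\{A}={D,M,T,X}; candidates ⊆ {P}.
A↔X: latent back-door arc(s) into A.
size 0: {}; under {} A still reaches {X} ∋ X.
size 1: {P}; under {P} A still reaches {X} ∋ X.
A↔X cannot be blocked by any observed set — no back-door set.
{T}: (i) intercepts every directed A→X path; (ii) no back-door A→{T}; (iii) {A} blocks every back-door {T}→X. Front-door holds.
P(X|do(A)) = Σ_{T} P(T|A) Σ_{A'} P(X|T,A')P(A').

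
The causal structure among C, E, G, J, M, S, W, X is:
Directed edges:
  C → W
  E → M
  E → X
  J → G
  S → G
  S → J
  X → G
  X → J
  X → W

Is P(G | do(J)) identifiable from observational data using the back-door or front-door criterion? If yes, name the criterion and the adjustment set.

P(G|do(J)): backdoor, adjust for {S, X}.

desc(J)\{J}={G}; candidates ⊆ {C,E,M,S,W,X}.
size 0: {}; under {} J still reaches {E,G,M,S,W,X} ∋ G.
size 1: {C}, {E}, {M} …(+3); under {C} J still reaches {E,G,M,S,W,X} ∋ G.
{S,X}: J⊥G given {S,X} in G with J→· removed — back-door holds.
P(G|do(J)) = Σ_{S,X} P(G|J,S,X)·P(S,X).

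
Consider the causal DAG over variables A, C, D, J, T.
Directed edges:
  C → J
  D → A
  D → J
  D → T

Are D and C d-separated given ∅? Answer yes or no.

Yes — D ⊥ C | ∅.

Bayes-Ball from D | ∅ reaches {A,J,T}.
C ∉ reach(D|∅) ⇒ D ⊥ C | ∅.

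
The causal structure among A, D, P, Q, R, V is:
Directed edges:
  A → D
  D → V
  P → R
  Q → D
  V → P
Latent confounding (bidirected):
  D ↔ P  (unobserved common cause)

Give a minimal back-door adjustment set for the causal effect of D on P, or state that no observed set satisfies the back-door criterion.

desc(D)\{D}={P,R,V}; candidates ⊆ {A,Q}.
D↔P: latent back-door arc(s) into D.
size 0: {}; under {} D still reaches {A,P,Q,R} ∋ P.
size 1: {A}, {Q}; under {A} D still reaches {P,Q,R} ∋ P.
size 2: {A,Q}; under {A,Q} D still reaches {P,R} ∋ P.
D↔P cannot be blocked by any observed set — no back-door set.

D→P: no observed back-door set.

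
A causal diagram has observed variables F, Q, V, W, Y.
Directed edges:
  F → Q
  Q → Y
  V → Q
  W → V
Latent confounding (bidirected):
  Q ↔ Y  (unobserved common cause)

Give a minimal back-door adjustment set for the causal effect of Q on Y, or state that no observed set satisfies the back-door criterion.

Q→Y: no observed back-door set.

desc(Q)\{Q}={Y}; candidates ⊆ {F,V,W}.
Q↔Y: latent back-door arc(s) into Q.
size 0: {}; under {} Q still reaches {F,V,W,Y} ∋ Y.
size 1: {F}, {V}, {W}; under {F} Q still reaches {V,W,Y} ∋ Y.
size 2: {F,V}, {F,W}, {V,W}; under {F,V} Q still reaches {Y} ∋ Y.
Q↔Y cannot be blocked by any observed set — no back-door set.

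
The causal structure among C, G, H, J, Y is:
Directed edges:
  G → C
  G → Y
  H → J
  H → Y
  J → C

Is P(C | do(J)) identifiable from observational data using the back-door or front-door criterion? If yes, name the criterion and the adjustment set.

P(C|do(J)): backdoor, adjust for ∅.

desc(J)\{J}={C}; candidates ⊆ {G,H,Y}.
∅: J⊥C given ∅ in G with J→· removed — back-door holds.
P(C|do(J)) = P(C|J) — no adjustment needed.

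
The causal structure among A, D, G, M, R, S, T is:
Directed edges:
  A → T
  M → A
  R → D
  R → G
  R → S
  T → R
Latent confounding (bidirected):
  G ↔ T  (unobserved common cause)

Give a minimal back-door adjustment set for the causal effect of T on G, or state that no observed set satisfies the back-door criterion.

desc(T)\{T}={D,G,R,S}; candidates ⊆ {A,M}.
T↔G: latent back-door arc(s) into T.
size 0: {}; under {} T still reaches {A,G,M} ∋ G.
size 1: {A}, {M}; under {A} T still reaches {G} ∋ G.
size 2: {A,M}; under {A,M} T still reaches {G} ∋ G.
T↔G cannot be blocked by any observed set — no back-door set.

T→G: no observed back-door set.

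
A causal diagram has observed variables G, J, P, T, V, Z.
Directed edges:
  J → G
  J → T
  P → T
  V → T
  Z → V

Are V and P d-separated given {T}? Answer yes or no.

No — V and P are d-connected given {T}.

Bayes-Ball from V | {T} reaches {G,J,P,Z}.
P ∈ reach(V|{T}) ⇒ V ⊥̸ P | {T}.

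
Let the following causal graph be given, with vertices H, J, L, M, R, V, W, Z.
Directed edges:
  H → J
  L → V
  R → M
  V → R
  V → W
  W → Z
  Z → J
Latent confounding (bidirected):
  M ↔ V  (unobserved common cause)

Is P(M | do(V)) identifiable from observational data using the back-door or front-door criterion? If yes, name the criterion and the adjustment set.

P(M|do(V)): frontdoor, adjust for {R}.

desc(V)\{V}={J,M,R,W,Z}; candidates ⊆ {H,L}.
V↔M: latent back-door arc(s) into V.
size 0: {}; under {} V still reaches {L,M} ∋ M.
size 1: {H}, {L}; under {H} V still reaches {L,M} ∋ M.
size 2: {H,L}; under {H,L} V still reaches {M} ∋ M.
V↔M cannot be blocked by any observed set — no back-door set.
{R}: (i) intercepts every directed V→M path; (ii) no back-door V→{R}; (iii) {V} blocks every back-door {R}→M. Front-door holds.
P(M|do(V)) = Σ_{R} P(R|V) Σ_{V'} P(M|R,V')P(V').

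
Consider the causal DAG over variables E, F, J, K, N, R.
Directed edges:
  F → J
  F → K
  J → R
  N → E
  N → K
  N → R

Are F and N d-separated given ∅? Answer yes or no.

Bayes-Ball from F | ∅ reaches {J,K,R}.
N ∉ reach(F|∅) ⇒ F ⊥ N | ∅.

Yes — F ⊥ N | ∅.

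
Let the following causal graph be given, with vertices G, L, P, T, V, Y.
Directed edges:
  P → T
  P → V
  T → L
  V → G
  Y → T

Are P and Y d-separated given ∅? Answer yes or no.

Bayes-Ball from P | ∅ reaches {G,L,T,V}.
Y ∉ reach(P|∅) ⇒ P ⊥ Y | ∅.

Yes — P ⊥ Y | ∅.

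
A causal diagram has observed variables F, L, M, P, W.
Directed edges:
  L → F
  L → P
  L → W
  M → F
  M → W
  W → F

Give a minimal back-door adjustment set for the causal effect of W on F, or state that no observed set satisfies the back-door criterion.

W→F: minimal back-door set {L, M}.

desc(W)\{W}={F}; candidates ⊆ {L,M,P}.
size 0: {}; under {} W still reaches {F,L,M,P} ∋ F.
size 1: {L}, {M}, {P}; under {L} W still reaches {F,M} ∋ F.
{L,M}: W⊥F given {L,M} in G with W→· removed — back-door holds.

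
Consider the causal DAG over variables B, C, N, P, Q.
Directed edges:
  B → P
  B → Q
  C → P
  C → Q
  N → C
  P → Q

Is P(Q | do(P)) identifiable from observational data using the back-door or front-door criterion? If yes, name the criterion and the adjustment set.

desc(P)\{P}={Q}; candidates ⊆ {B,C,N}.
size 0: {}; under {} P still reaches {B,C,N,Q} ∋ Q.
size 1: {B}, {C}, {N}; under {B} P still reaches {C,N,Q} ∋ Q.
{B,C}: P⊥Q given {B,C} in G with P→· removed — back-door holds.
P(Q|do(P)) = Σ_{B,C} P(Q|P,B,C)·P(B,C).

P(Q|do(P)): backdoor, adjust for {B, C}.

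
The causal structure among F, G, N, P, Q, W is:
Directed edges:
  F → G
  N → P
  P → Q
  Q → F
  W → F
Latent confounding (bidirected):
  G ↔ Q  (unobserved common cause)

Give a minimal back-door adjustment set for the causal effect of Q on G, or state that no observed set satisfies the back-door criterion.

Q→G: no observed back-door set.

desc(Q)\{Q}={F,G}; candidates ⊆ {N,P,W}.
Q↔G: latent back-door arc(s) into Q.
size 0: {}; under {} Q still reaches {G,N,P} ∋ G.
size 1: {N}, {P}, {W}; under {N} Q still reaches {G,P} ∋ G.
size 2: {N,P}, {N,W}, {P,W}; under {N,P} Q still reaches {G} ∋ G.
Q↔G cannot be blocked by any observed set — no back-door set.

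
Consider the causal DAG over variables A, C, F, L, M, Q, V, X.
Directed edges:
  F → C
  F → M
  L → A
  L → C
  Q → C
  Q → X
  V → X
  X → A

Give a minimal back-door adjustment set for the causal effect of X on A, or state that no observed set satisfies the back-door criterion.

desc(X)\{X}={A}; candidates ⊆ {C,F,L,M,Q,V}.
∅: X⊥A given ∅ in G with X→· removed — back-door holds.

X→A: minimal back-door set ∅.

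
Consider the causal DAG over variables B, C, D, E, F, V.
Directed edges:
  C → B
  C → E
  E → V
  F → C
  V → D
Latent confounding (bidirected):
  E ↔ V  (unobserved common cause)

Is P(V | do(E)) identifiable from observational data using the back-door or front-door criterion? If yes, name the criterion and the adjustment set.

desc(E)\{E}={D,V}; candidates ⊆ {B,C,F}.
E↔V: latent back-door arc(s) into E.
size 0: {}; under {} E still reaches {B,C,D,F,V} ∋ V.
size 1: {B}, {C}, {F}; under {B} E still reaches {C,D,F,V} ∋ V.
size 2: {B,C}, {B,F}, {C,F}; under {B,C} E still reaches {D,V} ∋ V.
E↔V cannot be blocked by any observed set — no back-door set.
No mediator lies on a directed E→…→V path.
Neither criterion identifies P(V|do(E)) in this graph.

P(V|do(E)): not identifiable (no BD/FD set).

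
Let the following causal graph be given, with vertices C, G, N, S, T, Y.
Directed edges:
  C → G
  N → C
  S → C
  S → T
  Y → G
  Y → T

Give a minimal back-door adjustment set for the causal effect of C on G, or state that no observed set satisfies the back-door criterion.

C→G: minimal back-door set ∅.

desc(C)\{C}={G}; candidates ⊆ {N,S,T,Y}.
∅: C⊥G given ∅ in G with C→· removed — back-door holds.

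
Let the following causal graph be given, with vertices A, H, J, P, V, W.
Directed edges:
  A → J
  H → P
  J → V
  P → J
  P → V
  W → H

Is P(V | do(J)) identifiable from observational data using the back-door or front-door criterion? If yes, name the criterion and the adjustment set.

desc(J)\{J}={V}; candidates ⊆ {A,H,P,W}.
size 0: {}; under {} J still reaches {A,H,P,V,W} ∋ V.
{P}: J⊥V given {P} in G with J→· removed — back-door holds.
P(V|do(J)) = Σ_{P} P(V|J,P)·P(P).

P(V|do(J)): backdoor, adjust for {P}.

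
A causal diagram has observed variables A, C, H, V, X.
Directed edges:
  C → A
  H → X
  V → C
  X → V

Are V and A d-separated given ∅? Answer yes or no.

No — V and A are d-connected given ∅.

Bayes-Ball from V | ∅ reaches {A,C,H,X}.
A ∈ reach(V|∅) ⇒ V ⊥̸ A | ∅.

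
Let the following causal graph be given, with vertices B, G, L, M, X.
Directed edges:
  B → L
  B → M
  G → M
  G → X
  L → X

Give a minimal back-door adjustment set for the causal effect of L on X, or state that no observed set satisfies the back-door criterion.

L→X: minimal back-door set ∅.

desc(L)\{L}={X}; candidates ⊆ {B,G,M}.
∅: L⊥X given ∅ in G with L→· removed — back-door holds.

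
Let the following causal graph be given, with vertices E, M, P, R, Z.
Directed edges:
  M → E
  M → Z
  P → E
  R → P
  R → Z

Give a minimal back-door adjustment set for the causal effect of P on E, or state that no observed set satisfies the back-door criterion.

desc(P)\{P}={E}; candidates ⊆ {M,R,Z}.
∅: P⊥E given ∅ in G with P→· removed — back-door holds.

P→E: minimal back-door set ∅.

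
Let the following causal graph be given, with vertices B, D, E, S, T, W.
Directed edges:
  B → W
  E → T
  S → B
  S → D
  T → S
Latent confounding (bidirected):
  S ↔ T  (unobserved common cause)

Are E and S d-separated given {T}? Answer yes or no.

Bayes-Ball from E | {T} reaches {B,D,S,W}.
S ∈ reach(E|{T}) ⇒ E ⊥̸ S | {T}.

No — E and S are d-connected given {T}.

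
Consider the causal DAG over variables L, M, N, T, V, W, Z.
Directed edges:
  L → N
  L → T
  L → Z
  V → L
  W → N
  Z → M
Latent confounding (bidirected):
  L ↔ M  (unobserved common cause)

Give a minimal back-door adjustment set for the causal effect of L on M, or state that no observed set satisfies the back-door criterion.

desc(L)\{L}={M,N,T,Z}; candidates ⊆ {V,W}.
L↔M: latent back-door arc(s) into L.
size 0: {}; under {} L still reaches {M,V} ∋ M.
size 1: {V}, {W}; under {V} L still reaches {M} ∋ M.
size 2: {V,W}; under {V,W} L still reaches {M} ∋ M.
L↔M cannot be blocked by any observed set — no back-door set.

L→M: no observed back-door set.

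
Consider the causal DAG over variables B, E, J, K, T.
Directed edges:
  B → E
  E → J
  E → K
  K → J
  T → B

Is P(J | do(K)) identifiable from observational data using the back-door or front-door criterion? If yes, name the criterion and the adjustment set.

desc(K)\{K}={J}; candidates ⊆ {B,E,T}.
size 0: {}; under {} K still reaches {B,E,J,T} ∋ J.
{E}: K⊥J given {E} in G with K→· removed — back-door holds.
P(J|do(K)) = Σ_{E} P(J|K,E)·P(E).

P(J|do(K)): backdoor, adjust for {E}.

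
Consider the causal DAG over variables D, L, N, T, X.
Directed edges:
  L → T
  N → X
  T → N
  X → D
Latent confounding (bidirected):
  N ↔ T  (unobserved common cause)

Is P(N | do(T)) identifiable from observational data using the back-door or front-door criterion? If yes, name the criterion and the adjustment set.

desc(T)\{T}={D,N,X}; candidates ⊆ {L}.
T↔N: latent back-door arc(s) into T.
size 0: {}; under {} T still reaches {D,L,N,X} ∋ N.
size 1: {L}; under {L} T still reaches {D,N,X} ∋ N.
T↔N cannot be blocked by any observed set — no back-door set.
No mediator lies on a directed T→…→N path.
Neither criterion identifies P(N|do(T)) in this graph.

P(N|do(T)): not identifiable (no BD/FD set).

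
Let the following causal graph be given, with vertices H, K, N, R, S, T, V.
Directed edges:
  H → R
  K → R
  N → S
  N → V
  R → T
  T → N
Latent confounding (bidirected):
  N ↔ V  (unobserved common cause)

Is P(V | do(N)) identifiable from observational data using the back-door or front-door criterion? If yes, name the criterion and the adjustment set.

P(V|do(N)): not identifiable (no BD/FD set).

desc(N)\{N}={S,V}; candidates ⊆ {H,K,R,T}.
N↔V: latent back-door arc(s) into N.
size 0: {}; under {} N still reaches {H,K,R,T,V} ∋ V.
size 1: {H}, {K}, {R} …(+1); under {H} N still reaches {K,R,T,V} ∋ V.
size 2: {H,K}, {H,R}, {H,T} …(+3); under {H,K} N still reaches {R,T,V} ∋ V.
N↔V cannot be blocked by any observed set — no back-door set.
No mediator lies on a directed N→…→V path.
Neither criterion identifies P(V|do(N)) in this graph.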